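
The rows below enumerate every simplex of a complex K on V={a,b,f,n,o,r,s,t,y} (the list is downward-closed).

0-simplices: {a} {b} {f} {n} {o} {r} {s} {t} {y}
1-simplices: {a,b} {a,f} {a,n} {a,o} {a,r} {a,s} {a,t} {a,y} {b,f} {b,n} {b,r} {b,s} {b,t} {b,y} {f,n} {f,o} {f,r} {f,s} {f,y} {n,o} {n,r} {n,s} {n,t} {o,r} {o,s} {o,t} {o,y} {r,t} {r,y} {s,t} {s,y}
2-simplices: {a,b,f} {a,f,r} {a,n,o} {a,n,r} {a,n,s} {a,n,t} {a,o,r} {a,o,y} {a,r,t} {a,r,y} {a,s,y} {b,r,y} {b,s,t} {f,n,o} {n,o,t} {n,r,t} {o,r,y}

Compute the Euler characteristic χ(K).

χ(K)=-5

n_0=9 n_1=31 n_2=17
χ=+9−31+17=-5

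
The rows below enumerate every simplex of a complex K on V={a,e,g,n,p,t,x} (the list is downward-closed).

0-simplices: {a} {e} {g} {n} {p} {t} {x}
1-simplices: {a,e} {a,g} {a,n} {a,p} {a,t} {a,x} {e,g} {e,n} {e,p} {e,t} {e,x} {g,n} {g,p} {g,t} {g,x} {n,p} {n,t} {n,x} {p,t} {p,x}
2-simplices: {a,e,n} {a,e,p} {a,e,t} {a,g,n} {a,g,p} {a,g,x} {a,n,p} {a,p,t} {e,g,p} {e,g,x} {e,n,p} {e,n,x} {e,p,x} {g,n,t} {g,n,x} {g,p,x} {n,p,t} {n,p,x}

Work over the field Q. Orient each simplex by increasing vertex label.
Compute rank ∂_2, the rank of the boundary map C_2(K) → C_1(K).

n_0=7 n_1=20 n_2=18  [Q]
∂1: piv[ae,ag,an,ap,at,ax] rk=6  ker:eg,en,ep,et,ex,gn,gp,gt,gx,np,nt,nx,pt,px
∂2: piv[aen,aep,aet,agn,agp,agx,anp,apt,egp,egx,enx,epx,gnt,npt] rk=14  ker:enp,gnx,gpx,npx
rk∂_2=14

rank∂_2=14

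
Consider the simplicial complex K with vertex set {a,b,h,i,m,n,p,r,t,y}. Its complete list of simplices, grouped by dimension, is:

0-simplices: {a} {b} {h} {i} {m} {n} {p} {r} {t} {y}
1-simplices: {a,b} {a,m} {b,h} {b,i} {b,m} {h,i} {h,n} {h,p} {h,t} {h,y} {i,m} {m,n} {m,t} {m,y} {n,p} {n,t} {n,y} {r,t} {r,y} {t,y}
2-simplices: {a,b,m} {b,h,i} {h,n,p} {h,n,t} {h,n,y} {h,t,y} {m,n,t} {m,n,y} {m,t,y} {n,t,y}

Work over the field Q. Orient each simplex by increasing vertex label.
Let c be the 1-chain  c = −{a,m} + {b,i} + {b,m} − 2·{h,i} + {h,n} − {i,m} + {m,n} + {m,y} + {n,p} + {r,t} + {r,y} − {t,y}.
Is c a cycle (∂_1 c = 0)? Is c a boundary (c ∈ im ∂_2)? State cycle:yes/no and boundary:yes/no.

n_0=10 n_1=20 n_2=10  [Q]
∂1: piv[ab,am,bh,bi,hn,hp,ht,hy,rt] rk=9  ker:bm,hi,im,mn,mt,my,np,nt,ny,ry,ty
∂2: piv[abm,bhi,hnp,hnt,hny,hty,mnt,mny] rk=8  ker:mty,nty
∂1c = {a} − 2·{b} + {h} − 3·{m} + {n} + {p} − 2·{r} + 2·{t} + {y}

cycle:no boundary:no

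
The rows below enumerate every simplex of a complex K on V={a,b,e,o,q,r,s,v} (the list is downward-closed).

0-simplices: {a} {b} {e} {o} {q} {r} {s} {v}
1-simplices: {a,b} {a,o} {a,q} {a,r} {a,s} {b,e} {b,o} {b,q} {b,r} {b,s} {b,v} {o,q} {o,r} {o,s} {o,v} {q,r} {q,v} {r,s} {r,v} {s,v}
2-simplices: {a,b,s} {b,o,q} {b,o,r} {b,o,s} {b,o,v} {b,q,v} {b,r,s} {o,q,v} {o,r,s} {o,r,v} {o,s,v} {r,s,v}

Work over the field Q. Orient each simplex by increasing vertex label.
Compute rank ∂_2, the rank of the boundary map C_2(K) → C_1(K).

n_0=8 n_1=20 n_2=12  [Q]
∂1: piv[ab,ao,aq,ar,as,be,bv] rk=7  ker:bo,bq,br,bs,oq,or,os,ov,qr,qv,rs,rv,sv
∂2: piv[abs,boq,bor,bos,bov,bqv,brs,orv,osv] rk=9  ker:oqv,ors,rsv
rk∂_2=9

rank∂_2=9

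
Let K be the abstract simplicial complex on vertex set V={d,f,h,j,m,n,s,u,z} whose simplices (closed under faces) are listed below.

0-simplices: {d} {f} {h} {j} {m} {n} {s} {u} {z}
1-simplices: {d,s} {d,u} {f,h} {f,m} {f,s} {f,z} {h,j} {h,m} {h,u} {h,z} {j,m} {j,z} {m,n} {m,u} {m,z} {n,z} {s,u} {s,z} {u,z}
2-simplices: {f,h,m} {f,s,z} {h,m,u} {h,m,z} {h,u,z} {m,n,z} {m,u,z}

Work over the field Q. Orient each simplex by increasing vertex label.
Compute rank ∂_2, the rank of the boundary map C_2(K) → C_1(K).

n_0=9 n_1=19 n_2=7  [Q]
∂1: piv[ds,du,fh,fm,fs,fz,hj,mn] rk=8  ker:hm,hu,hz,jm,jz,mu,mz,nz,su,sz,uz
∂2: piv[fhm,fsz,hmu,hmz,huz,mnz] rk=6  ker:muz
rk∂_2=6

rank∂_2=6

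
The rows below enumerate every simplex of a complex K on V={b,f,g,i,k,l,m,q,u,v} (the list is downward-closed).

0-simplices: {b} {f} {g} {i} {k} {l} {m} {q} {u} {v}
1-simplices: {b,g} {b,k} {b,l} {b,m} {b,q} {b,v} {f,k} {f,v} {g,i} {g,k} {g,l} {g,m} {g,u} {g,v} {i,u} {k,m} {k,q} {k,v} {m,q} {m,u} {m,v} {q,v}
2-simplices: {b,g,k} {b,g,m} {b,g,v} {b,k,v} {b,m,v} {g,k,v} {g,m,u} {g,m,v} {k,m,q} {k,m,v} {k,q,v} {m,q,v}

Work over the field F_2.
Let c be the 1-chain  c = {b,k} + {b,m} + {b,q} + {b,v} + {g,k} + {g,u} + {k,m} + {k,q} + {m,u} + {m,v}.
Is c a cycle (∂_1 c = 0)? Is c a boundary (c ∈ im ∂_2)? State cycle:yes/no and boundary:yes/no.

cycle:yes boundary:no

n_0=10 n_1=22 n_2=12  [Z2]
∂1: piv[bg,bk,bl,bm,bq,bv,fk,gi,gu] rk=9  ker:fv,gk,gl,gm,gv,iu,km,kq,kv,mq,mu,mv,qv
∂2: piv[bgk,bgm,bgv,bkv,bmv,gmu,kmq,kmv,kqv] rk=9  ker:gkv,gmv,mqv
∂1c = 0
c vs im∂2: residual ≠ 0 ⇒ not boundary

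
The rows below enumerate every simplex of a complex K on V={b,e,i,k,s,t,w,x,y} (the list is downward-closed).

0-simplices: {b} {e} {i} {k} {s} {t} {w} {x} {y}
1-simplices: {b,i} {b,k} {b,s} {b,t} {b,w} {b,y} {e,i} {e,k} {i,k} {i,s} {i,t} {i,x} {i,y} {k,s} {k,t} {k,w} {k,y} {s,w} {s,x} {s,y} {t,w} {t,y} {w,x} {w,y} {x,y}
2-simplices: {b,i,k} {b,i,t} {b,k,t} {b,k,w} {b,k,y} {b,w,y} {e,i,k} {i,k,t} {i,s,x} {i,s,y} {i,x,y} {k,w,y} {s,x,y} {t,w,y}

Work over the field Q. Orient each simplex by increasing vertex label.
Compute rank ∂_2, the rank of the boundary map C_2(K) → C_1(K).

n_0=9 n_1=25 n_2=14  [Q]
∂1: piv[bi,bk,bs,bt,bw,by,ei,ix] rk=8  ker:ek,ik,is,it,iy,ks,kt,kw,ky,sw,sx,sy,tw,ty,wx,wy,xy
∂2: piv[bik,bit,bkt,bkw,bky,bwy,eik,isx,isy,ixy,twy] rk=11  ker:ikt,kwy,sxy
rk∂_2=11

rank∂_2=11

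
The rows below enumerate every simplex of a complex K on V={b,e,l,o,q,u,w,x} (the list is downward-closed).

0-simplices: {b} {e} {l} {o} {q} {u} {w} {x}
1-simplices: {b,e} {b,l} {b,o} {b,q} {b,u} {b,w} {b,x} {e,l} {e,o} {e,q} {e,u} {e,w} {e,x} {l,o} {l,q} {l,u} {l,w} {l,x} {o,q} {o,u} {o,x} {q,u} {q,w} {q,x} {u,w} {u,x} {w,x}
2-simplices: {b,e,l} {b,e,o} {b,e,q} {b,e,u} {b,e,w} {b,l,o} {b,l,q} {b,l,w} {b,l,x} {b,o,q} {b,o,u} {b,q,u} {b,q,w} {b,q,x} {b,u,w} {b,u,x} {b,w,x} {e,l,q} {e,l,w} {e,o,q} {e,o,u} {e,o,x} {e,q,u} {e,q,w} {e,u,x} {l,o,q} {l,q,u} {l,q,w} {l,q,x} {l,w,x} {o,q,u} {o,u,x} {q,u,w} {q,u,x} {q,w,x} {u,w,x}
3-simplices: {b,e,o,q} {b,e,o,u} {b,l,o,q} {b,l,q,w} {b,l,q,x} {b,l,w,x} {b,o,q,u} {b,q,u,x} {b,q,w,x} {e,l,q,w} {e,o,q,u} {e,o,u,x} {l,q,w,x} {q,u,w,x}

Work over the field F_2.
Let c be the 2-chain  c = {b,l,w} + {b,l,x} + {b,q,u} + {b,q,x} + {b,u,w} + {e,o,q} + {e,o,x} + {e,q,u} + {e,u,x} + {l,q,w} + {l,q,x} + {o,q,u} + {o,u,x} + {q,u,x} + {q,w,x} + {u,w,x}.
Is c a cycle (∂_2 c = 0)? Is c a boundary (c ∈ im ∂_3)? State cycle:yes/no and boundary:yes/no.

n_0=8 n_1=27 n_2=36 n_3=14  [Z2]
∂1: piv[be,bl,bo,bq,bu,bw,bx] rk=7  ker:el,eo,eq,eu,ew,ex,lo,lq,lu,lw,lx,oq,ou,ox,qu,qw,qx,uw,ux,wx
∂2: piv[bel,beo,beq,beu,bew,blo,blq,blw,blx,boq,bou,bqu,bqw,bqx,buw,bux,bwx,eox,eux,lqu] rk=20  ker:elq,elw,eoq,eou,equ,eqw,loq,lqw,lqx,lwx,oqu,oux,quw,qux,qwx,uwx
∂3: piv[beoq,beou,bloq,blqw,blqx,blwx,boqu,bqux,bqwx,elqw,eoqu,eoux,quwx] rk=13  ker:lqwx
∂2c = 0
c vs im∂3: residual ≠ 0 ⇒ not boundary

cycle:yes boundary:no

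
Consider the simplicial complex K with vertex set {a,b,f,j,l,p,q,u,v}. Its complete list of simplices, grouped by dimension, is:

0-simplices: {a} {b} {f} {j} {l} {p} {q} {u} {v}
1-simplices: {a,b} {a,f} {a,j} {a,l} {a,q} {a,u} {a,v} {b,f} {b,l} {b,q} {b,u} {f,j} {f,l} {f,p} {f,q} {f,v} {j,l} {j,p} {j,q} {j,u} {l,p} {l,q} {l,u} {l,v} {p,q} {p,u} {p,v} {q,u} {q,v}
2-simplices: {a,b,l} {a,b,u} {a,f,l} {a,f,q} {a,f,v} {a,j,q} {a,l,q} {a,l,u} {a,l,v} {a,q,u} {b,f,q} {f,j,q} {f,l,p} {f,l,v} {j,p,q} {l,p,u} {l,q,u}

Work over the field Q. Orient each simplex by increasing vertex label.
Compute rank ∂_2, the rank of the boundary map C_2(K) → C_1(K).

rank∂_2=15

n_0=9 n_1=29 n_2=17  [Q]
∂1: piv[ab,af,aj,al,aq,au,av,fp] rk=8  ker:bf,bl,bq,bu,fj,fl,fq,fv,jl,jp,jq,ju,lp,lq,lu,lv,pq,pu,pv,qu,qv
∂2: piv[abl,abu,afl,afq,afv,ajq,alq,alu,alv,aqu,bfq,fjq,flp,jpq,lpu] rk=15  ker:flv,lqu
rk∂_2=15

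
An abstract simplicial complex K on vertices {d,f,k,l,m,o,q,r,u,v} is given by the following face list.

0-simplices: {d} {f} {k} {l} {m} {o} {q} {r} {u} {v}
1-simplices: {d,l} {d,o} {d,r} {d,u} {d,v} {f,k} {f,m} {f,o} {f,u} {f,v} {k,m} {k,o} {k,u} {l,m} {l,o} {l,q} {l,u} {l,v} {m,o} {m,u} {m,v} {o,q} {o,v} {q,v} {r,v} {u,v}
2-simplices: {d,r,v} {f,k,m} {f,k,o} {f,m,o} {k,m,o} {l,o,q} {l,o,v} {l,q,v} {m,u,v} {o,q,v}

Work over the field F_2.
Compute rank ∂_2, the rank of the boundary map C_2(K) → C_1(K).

rank∂_2=8

n_0=10 n_1=26 n_2=10  [Z2]
∂1: piv[dl,do,dr,du,dv,fk,fm,fo,lq] rk=9  ker:fu,fv,km,ko,ku,lm,lo,lu,lv,mo,mu,mv,oq,ov,qv,rv,uv
∂2: piv[drv,fkm,fko,fmo,loq,lov,lqv,muv] rk=8  ker:kmo,oqv
rk∂_2=8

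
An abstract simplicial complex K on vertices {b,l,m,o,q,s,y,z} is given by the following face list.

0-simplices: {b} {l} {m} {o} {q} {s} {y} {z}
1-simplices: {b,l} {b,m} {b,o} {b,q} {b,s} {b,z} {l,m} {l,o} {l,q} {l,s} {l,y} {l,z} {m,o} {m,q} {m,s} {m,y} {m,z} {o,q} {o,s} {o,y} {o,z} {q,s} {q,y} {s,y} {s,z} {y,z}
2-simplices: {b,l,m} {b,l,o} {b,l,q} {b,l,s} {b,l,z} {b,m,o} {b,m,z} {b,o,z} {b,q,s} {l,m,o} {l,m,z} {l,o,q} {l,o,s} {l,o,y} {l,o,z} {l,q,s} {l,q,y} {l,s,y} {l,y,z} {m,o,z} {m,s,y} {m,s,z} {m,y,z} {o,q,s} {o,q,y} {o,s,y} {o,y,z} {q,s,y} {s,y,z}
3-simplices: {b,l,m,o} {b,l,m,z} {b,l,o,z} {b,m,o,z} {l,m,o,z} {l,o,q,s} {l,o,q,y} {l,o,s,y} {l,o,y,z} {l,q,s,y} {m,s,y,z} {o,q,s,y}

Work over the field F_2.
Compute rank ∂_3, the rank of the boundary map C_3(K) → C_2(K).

rank∂_3=10

n_0=8 n_1=26 n_2=29 n_3=12  [Z2]
∂1: piv[bl,bm,bo,bq,bs,bz,ly] rk=7  ker:lm,lo,lq,ls,lz,mo,mq,ms,my,mz,oq,os,oy,oz,qs,qy,sy,sz,yz
∂2: piv[blm,blo,blq,bls,blz,bmo,bmz,boz,bqs,loq,los,loy,lqy,lsy,lyz,msy,msz,myz] rk=18  ker:lmo,lmz,loz,lqs,moz,oqs,oqy,osy,oyz,qsy,syz
∂3: piv[blmo,blmz,bloz,bmoz,loqs,loqy,losy,loyz,lqsy,msyz] rk=10  ker:lmoz,oqsy
rk∂_3=10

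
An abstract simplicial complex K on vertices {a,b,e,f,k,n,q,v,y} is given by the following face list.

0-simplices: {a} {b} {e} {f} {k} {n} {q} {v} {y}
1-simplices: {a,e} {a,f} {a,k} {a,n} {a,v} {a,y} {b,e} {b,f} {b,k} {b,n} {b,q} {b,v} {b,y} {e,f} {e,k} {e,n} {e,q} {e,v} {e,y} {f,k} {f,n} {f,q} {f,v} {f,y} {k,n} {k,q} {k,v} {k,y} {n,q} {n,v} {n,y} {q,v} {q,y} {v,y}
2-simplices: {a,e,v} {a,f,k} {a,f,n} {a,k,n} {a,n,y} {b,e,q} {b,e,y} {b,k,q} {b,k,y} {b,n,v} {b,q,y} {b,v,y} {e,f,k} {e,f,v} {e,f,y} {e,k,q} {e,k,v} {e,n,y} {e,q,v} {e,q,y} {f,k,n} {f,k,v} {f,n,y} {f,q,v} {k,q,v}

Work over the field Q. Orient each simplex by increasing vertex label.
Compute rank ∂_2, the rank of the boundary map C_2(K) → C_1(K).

rank∂_2=21

n_0=9 n_1=34 n_2=25  [Q]
∂1: piv[ae,af,ak,an,av,ay,be,bq] rk=8  ker:bf,bk,bn,bv,by,ef,ek,en,eq,ev,ey,fk,fn,fq,fv,fy,kn,kq,kv,ky,nq,nv,ny,qv,qy,vy
∂2: piv[aev,afk,afn,akn,any,beq,bey,bkq,bky,bnv,bqy,bvy,efk,efv,efy,ekq,ekv,eny,eqv,fny,fqv] rk=21  ker:eqy,fkn,fkv,kqv
rk∂_2=21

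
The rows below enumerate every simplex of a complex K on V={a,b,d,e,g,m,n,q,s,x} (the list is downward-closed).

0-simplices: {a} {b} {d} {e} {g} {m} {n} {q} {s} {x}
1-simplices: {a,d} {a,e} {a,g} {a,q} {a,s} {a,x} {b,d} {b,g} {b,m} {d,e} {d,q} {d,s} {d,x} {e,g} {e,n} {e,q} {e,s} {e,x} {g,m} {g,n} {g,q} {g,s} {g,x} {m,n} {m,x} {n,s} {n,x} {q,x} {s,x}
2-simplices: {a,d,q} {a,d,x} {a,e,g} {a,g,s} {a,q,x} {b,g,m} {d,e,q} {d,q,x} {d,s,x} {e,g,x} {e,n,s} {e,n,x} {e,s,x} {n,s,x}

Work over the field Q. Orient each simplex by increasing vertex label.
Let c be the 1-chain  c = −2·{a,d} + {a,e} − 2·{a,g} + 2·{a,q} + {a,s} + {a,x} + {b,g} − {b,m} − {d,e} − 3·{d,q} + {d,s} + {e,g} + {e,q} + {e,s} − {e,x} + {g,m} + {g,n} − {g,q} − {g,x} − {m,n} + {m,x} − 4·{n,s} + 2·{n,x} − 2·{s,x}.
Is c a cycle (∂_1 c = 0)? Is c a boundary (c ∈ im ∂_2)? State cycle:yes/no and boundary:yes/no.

n_0=10 n_1=29 n_2=14  [Q]
∂1: piv[ad,ae,ag,aq,as,ax,bd,bm,en] rk=9  ker:bg,de,dq,ds,dx,eg,eq,es,ex,gm,gn,gq,gs,gx,mn,mx,ns,nx,qx,sx
∂2: piv[adq,adx,aeg,ags,aqx,bgm,deq,dsx,egx,ens,enx,esx] rk=12  ker:dqx,nsx
∂1c = −{a} + {d} − 2·{e} + 2·{n} − {q} + {s}

cycle:no boundary:no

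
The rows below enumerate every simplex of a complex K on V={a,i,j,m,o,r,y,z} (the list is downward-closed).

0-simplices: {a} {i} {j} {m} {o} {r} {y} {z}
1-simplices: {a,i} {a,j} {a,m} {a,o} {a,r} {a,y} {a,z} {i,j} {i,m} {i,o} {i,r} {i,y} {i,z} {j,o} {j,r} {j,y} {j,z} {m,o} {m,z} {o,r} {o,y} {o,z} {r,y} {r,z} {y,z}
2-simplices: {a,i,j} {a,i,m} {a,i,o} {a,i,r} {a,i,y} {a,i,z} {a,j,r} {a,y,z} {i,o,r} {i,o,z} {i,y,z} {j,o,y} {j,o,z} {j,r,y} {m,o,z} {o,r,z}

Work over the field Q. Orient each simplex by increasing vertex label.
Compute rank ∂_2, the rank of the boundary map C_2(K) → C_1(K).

n_0=8 n_1=25 n_2=16  [Q]
∂1: piv[ai,aj,am,ao,ar,ay,az] rk=7  ker:ij,im,io,ir,iy,iz,jo,jr,jy,jz,mo,mz,or,oy,oz,ry,rz,yz
∂2: piv[aij,aim,aio,air,aiy,aiz,ajr,ayz,ior,ioz,joy,joz,jry,moz,orz] rk=15  ker:iyz
rk∂_2=15

rank∂_2=15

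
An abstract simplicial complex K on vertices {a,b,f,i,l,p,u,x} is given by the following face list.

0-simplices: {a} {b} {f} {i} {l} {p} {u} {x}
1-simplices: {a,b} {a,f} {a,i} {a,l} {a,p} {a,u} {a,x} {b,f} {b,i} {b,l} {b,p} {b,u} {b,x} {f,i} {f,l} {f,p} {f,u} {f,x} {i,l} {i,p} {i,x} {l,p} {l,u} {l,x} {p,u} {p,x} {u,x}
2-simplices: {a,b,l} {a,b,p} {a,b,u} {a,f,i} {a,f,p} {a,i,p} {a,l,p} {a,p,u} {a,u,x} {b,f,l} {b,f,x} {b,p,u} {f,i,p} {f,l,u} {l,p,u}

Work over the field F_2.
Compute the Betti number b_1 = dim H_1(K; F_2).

b_1=7

n_0=8 n_1=27 n_2=15  [Z2]
∂1: piv[ab,af,ai,al,ap,au,ax] rk=7  ker:bf,bi,bl,bp,bu,bx,fi,fl,fp,fu,fx,il,ip,ix,lp,lu,lx,pu,px,ux
∂2: piv[abl,abp,abu,afi,afp,aip,alp,apu,aux,bfl,bfx,flu,lpu] rk=13  ker:bpu,fip
b_1=(27−7)−13=7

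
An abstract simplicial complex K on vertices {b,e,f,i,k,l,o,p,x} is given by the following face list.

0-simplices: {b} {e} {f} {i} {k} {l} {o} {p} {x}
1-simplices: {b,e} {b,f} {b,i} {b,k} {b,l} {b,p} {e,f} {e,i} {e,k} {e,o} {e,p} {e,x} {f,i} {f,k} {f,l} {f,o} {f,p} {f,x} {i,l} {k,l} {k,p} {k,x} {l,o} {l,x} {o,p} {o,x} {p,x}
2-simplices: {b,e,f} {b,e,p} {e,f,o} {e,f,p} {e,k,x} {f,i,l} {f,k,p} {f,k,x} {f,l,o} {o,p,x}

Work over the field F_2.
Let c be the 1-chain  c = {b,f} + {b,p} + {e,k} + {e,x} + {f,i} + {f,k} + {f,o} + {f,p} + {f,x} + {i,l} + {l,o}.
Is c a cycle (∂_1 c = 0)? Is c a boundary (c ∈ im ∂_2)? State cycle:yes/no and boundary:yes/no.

n_0=9 n_1=27 n_2=10  [Z2]
∂1: piv[be,bf,bi,bk,bl,bp,eo,ex] rk=8  ker:ef,ei,ek,ep,fi,fk,fl,fo,fp,fx,il,kl,kp,kx,lo,lx,op,ox,px
∂2: piv[bef,bep,efo,efp,ekx,fil,fkp,fkx,flo,opx] rk=10
∂1c = 0
c vs im∂2: reduces to 0 ⇒ boundary

cycle:yes boundary:yes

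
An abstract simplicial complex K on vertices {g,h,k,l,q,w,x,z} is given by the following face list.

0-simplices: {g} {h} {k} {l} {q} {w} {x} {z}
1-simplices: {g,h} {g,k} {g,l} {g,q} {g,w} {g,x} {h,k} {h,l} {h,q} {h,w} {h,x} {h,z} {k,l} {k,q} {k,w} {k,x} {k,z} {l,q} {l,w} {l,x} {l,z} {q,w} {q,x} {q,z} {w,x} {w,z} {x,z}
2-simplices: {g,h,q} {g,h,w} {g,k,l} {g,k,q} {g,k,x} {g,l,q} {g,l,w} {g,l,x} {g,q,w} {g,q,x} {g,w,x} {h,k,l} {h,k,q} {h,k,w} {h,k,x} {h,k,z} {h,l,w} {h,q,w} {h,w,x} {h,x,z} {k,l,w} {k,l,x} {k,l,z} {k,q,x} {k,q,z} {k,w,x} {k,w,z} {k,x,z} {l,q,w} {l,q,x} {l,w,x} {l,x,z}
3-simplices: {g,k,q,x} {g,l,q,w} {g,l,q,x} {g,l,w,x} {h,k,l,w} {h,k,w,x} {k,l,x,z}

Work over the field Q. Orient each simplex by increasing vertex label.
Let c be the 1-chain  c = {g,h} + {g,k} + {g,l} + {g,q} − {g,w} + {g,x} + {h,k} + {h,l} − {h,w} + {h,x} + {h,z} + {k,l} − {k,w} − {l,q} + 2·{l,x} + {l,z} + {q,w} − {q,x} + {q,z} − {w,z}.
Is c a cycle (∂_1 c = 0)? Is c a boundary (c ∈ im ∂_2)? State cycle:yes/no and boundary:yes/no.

n_0=8 n_1=27 n_2=32 n_3=7  [Q]
∂1: piv[gh,gk,gl,gq,gw,gx,hz] rk=7  ker:hk,hl,hq,hw,hx,kl,kq,kw,kx,kz,lq,lw,lx,lz,qw,qx,qz,wx,wz,xz
∂2: piv[ghq,ghw,gkl,gkq,gkx,glq,glw,glx,gqw,gqx,gwx,hkl,hkq,hkw,hkx,hkz,hxz,klz,kqz,kwz] rk=20  ker:hlw,hqw,hwx,klw,klx,kqx,kwx,kxz,lqw,lqx,lwx,lxz
∂3: piv[gkqx,glqw,glqx,glwx,hklw,hkwx,klxz] rk=7
∂1c = −4·{g} − 2·{h} + 2·{k} + {l} − {q} − {w} + 3·{x} + 2·{z}

cycle:no boundary:no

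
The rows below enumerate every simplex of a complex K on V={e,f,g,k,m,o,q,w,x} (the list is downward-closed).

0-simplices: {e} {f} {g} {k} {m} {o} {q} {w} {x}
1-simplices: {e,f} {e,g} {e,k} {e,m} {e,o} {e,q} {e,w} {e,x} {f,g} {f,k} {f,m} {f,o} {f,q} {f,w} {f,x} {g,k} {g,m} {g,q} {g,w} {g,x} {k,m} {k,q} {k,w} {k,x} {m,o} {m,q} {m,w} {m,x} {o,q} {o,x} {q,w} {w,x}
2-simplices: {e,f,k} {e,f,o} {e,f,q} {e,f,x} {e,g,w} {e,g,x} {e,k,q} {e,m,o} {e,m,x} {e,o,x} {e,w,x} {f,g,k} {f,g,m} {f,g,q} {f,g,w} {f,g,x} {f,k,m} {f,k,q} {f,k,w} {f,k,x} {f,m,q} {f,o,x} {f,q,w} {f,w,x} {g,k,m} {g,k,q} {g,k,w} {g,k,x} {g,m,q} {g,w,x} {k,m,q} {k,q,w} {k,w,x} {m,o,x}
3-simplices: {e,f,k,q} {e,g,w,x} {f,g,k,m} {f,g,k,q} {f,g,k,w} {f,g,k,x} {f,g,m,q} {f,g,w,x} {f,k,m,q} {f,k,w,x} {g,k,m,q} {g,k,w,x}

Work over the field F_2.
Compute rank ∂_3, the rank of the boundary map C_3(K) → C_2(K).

rank∂_3=10

n_0=9 n_1=32 n_2=34 n_3=12  [Z2]
∂1: piv[ef,eg,ek,em,eo,eq,ew,ex] rk=8  ker:fg,fk,fm,fo,fq,fw,fx,gk,gm,gq,gw,gx,km,kq,kw,kx,mo,mq,mw,mx,oq,ox,qw,wx
∂2: piv[efk,efo,efq,efx,egw,egx,ekq,emo,emx,eox,ewx,fgk,fgm,fgq,fgw,fgx,fkm,fkw,fkx,fmq,fqw] rk=21  ker:fkq,fox,fwx,gkm,gkq,gkw,gkx,gmq,gwx,kmq,kqw,kwx,mox
∂3: piv[efkq,egwx,fgkm,fgkq,fgkw,fgkx,fgmq,fgwx,fkmq,fkwx] rk=10  ker:gkmq,gkwx
rk∂_3=10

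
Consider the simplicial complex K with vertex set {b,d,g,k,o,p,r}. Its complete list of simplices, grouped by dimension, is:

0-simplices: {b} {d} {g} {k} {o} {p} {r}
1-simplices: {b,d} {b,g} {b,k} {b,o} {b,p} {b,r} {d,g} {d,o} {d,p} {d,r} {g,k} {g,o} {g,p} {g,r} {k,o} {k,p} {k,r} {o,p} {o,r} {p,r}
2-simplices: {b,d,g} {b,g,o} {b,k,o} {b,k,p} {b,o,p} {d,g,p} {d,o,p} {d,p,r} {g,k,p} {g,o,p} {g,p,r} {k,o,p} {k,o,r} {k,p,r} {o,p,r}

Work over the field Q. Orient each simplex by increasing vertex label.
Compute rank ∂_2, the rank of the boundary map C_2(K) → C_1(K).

rank∂_2=13

n_0=7 n_1=20 n_2=15  [Q]
∂1: piv[bd,bg,bk,bo,bp,br] rk=6  ker:dg,do,dp,dr,gk,go,gp,gr,ko,kp,kr,op,or,pr
∂2: piv[bdg,bgo,bko,bkp,bop,dgp,dop,dpr,gkp,gop,gpr,kor,kpr] rk=13  ker:kop,opr
rk∂_2=13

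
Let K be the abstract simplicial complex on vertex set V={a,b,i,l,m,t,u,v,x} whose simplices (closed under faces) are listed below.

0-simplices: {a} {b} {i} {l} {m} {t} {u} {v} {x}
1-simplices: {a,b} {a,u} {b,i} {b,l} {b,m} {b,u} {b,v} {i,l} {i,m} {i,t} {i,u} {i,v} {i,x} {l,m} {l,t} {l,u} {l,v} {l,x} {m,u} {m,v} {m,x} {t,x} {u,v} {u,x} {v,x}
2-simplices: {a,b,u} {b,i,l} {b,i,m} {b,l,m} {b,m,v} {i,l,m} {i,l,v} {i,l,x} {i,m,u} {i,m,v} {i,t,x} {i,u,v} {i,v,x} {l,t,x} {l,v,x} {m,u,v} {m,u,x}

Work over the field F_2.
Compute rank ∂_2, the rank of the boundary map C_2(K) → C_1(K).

n_0=9 n_1=25 n_2=17  [Z2]
∂1: piv[ab,au,bi,bl,bm,bv,it,ix] rk=8  ker:bu,il,im,iu,iv,lm,lt,lu,lv,lx,mu,mv,mx,tx,uv,ux,vx
∂2: piv[abu,bil,bim,blm,bmv,ilv,ilx,imu,imv,itx,iuv,ivx,ltx,mux] rk=14  ker:ilm,lvx,muv
rk∂_2=14

rank∂_2=14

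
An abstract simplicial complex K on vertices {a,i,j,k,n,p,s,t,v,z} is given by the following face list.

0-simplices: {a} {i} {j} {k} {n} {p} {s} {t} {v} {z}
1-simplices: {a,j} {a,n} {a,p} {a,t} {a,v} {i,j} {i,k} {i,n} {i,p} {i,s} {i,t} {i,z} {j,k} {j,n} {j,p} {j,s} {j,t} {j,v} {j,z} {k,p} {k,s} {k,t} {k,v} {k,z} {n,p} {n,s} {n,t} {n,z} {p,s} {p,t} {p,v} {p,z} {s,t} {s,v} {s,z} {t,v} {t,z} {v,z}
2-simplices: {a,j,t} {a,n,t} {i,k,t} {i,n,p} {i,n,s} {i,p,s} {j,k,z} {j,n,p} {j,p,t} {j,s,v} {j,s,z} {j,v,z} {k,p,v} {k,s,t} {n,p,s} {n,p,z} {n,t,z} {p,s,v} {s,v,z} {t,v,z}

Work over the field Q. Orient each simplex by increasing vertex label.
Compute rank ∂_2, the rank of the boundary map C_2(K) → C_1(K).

rank∂_2=18

n_0=10 n_1=38 n_2=20  [Q]
∂1: piv[aj,an,ap,at,av,ij,ik,is,iz] rk=9  ker:in,ip,it,jk,jn,jp,js,jt,jv,jz,kp,ks,kt,kv,kz,np,ns,nt,nz,ps,pt,pv,pz,st,sv,sz,tv,tz,vz
∂2: piv[ajt,ant,ikt,inp,ins,ips,jkz,jnp,jpt,jsv,jsz,jvz,kpv,kst,npz,ntz,psv,tvz] rk=18  ker:nps,svz
rk∂_2=18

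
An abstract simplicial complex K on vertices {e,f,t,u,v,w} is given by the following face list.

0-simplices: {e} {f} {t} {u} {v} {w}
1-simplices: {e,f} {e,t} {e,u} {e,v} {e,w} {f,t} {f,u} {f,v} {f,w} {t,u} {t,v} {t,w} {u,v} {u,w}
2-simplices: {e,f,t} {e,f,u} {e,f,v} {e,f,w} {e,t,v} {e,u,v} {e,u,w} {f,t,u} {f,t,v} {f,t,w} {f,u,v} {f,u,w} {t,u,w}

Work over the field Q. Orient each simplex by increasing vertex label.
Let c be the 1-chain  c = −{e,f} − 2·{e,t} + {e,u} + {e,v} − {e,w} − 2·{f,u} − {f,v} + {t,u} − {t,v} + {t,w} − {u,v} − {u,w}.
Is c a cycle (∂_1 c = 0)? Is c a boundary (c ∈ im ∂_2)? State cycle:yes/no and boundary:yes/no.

cycle:no boundary:no

n_0=6 n_1=14 n_2=13  [Q]
∂1: piv[ef,et,eu,ev,ew] rk=5  ker:ft,fu,fv,fw,tu,tv,tw,uv,uw
∂2: piv[eft,efu,efv,efw,etv,euv,euw,ftu,ftw] rk=9  ker:ftv,fuv,fuw,tuw
∂1c = 2·{e} + 2·{f} − 3·{t} + 2·{u} − 2·{v} − {w}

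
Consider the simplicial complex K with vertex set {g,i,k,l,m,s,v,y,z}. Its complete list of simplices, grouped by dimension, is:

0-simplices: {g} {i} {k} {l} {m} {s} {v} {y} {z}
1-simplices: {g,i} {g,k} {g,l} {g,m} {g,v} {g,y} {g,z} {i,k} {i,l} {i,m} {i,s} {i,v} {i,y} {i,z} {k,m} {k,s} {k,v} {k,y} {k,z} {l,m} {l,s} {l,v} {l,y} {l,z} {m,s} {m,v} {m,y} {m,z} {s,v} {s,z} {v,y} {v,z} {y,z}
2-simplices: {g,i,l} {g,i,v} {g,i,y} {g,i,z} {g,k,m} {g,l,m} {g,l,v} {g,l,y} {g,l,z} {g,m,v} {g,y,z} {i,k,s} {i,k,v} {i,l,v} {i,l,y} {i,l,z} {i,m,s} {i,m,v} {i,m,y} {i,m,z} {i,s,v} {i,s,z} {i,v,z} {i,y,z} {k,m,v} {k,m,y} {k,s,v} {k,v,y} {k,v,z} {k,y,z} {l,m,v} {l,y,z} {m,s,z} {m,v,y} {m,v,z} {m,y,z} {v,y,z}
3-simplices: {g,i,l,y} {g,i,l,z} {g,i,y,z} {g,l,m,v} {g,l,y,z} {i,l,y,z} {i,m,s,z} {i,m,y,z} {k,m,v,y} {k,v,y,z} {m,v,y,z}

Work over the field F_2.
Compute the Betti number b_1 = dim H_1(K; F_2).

n_0=9 n_1=33 n_2=37 n_3=11  [Z2]
∂1: piv[gi,gk,gl,gm,gv,gy,gz,is] rk=8  ker:ik,il,im,iv,iy,iz,km,ks,kv,ky,kz,lm,ls,lv,ly,lz,ms,mv,my,mz,sv,sz,vy,vz,yz
∂2: piv[gil,giv,giy,giz,gkm,glm,glv,gly,glz,gmv,gyz,iks,ikv,ims,imv,imy,imz,isv,isz,ivz,kmv,kmy,kvy,kvz] rk=24  ker:ilv,ily,ilz,iyz,ksv,kyz,lmv,lyz,msz,mvy,mvz,myz,vyz
∂3: piv[gily,gilz,giyz,glmv,glyz,imsz,imyz,kmvy,kvyz,mvyz] rk=10  ker:ilyz
b_1=(33−8)−24=1

b_1=1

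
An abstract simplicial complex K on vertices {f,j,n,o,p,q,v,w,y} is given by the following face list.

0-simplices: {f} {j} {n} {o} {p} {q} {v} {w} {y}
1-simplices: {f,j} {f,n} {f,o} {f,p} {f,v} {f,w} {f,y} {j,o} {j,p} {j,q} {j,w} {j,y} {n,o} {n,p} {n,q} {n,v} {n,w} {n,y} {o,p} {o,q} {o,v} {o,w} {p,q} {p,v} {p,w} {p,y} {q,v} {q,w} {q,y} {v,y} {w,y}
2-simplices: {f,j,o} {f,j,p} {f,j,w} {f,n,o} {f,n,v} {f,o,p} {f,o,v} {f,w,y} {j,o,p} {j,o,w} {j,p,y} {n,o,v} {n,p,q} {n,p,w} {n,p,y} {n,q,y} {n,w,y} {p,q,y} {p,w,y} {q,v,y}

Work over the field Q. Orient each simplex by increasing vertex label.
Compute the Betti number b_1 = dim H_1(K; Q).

b_1=7

n_0=9 n_1=31 n_2=20  [Q]
∂1: piv[fj,fn,fo,fp,fv,fw,fy,jq] rk=8  ker:jo,jp,jw,jy,no,np,nq,nv,nw,ny,op,oq,ov,ow,pq,pv,pw,py,qv,qw,qy,vy,wy
∂2: piv[fjo,fjp,fjw,fno,fnv,fop,fov,fwy,jow,jpy,npq,npw,npy,nqy,nwy,qvy] rk=16  ker:jop,nov,pqy,pwy
b_1=(31−8)−16=7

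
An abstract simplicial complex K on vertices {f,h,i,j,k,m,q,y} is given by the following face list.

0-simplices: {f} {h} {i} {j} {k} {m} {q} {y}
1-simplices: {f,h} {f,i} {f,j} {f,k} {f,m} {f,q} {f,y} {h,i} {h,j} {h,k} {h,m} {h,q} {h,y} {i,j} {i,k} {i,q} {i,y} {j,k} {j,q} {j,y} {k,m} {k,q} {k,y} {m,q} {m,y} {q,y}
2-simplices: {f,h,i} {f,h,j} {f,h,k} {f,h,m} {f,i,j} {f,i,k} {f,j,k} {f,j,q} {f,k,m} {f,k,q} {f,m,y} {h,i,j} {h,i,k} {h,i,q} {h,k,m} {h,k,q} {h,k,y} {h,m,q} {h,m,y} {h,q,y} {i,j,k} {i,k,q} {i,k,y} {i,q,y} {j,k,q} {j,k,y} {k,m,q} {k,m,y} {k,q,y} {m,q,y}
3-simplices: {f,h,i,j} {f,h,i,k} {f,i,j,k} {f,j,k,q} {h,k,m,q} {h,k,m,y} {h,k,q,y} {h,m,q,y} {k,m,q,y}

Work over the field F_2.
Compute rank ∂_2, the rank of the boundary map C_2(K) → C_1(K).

rank∂_2=19

n_0=8 n_1=26 n_2=30 n_3=9  [Z2]
∂1: piv[fh,fi,fj,fk,fm,fq,fy] rk=7  ker:hi,hj,hk,hm,hq,hy,ij,ik,iq,iy,jk,jq,jy,km,kq,ky,mq,my,qy
∂2: piv[fhi,fhj,fhk,fhm,fij,fik,fjk,fjq,fkm,fkq,fmy,hiq,hkq,hky,hmq,hmy,hqy,iky,jky] rk=19  ker:hij,hik,hkm,ijk,ikq,iqy,jkq,kmq,kmy,kqy,mqy
∂3: piv[fhij,fhik,fijk,fjkq,hkmq,hkmy,hkqy,hmqy] rk=8  ker:kmqy
rk∂_2=19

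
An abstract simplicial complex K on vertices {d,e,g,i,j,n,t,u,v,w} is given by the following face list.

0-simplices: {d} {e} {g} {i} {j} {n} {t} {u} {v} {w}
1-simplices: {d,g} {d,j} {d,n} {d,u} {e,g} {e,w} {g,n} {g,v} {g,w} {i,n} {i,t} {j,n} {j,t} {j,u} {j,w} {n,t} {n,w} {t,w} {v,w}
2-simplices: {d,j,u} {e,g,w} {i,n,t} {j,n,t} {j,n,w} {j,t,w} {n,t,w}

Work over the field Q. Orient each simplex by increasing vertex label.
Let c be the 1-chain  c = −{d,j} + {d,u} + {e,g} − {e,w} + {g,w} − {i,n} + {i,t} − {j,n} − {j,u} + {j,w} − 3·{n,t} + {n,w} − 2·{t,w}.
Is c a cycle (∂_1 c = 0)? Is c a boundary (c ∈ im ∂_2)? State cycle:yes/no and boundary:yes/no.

cycle:yes boundary:yes

n_0=10 n_1=19 n_2=7  [Q]
∂1: piv[dg,dj,dn,du,eg,ew,gv,in,it] rk=9  ker:gn,gw,jn,jt,ju,jw,nt,nw,tw,vw
∂2: piv[dju,egw,int,jnt,jnw,jtw] rk=6  ker:ntw
∂1c = 0
c vs im∂2: reduces to 0 ⇒ boundary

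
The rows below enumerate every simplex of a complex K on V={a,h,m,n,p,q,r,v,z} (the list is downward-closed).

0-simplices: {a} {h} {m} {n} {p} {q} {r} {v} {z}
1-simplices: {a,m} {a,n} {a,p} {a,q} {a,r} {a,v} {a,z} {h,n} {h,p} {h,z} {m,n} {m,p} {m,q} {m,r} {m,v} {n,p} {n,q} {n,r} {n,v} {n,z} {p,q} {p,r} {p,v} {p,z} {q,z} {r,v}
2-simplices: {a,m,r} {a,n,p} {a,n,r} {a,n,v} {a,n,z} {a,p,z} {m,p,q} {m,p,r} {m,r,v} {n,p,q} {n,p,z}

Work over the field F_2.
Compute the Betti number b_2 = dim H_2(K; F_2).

b_2=1

n_0=9 n_1=26 n_2=11  [Z2]
∂1: piv[am,an,ap,aq,ar,av,az,hn] rk=8  ker:hp,hz,mn,mp,mq,mr,mv,np,nq,nr,nv,nz,pq,pr,pv,pz,qz,rv
∂2: piv[amr,anp,anr,anv,anz,apz,mpq,mpr,mrv,npq] rk=10  ker:npz
b_2=(11−10)−0=1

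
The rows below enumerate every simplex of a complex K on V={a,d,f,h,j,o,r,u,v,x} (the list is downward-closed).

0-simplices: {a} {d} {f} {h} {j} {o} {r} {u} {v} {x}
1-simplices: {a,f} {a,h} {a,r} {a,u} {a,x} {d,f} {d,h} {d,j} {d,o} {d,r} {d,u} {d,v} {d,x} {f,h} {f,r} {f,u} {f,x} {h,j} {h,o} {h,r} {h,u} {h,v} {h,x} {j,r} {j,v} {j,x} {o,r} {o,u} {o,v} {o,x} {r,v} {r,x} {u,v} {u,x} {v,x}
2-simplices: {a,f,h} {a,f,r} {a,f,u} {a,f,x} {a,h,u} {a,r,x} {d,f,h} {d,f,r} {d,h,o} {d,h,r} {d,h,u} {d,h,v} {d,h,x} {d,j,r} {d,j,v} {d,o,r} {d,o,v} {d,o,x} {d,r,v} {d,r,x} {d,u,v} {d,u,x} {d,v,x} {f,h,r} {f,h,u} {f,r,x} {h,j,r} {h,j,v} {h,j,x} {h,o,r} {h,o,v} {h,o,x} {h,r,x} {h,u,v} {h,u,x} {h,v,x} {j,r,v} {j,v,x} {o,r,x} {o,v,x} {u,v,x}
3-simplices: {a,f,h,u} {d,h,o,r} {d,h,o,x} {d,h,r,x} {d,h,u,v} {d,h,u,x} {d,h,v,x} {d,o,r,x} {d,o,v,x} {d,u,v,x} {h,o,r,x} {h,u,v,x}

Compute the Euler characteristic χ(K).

n_0=10 n_1=35 n_2=41 n_3=12
χ=+10−35+41−12=4

χ(K)=4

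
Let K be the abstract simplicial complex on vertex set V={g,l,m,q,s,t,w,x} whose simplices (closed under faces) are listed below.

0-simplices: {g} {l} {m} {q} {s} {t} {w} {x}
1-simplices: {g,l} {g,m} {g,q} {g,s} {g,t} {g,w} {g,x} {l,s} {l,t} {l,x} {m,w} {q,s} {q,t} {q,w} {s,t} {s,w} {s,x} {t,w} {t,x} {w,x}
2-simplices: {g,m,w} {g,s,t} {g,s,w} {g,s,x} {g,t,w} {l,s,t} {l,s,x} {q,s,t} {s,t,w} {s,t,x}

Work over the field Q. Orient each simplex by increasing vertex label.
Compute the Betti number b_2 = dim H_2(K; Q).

b_2=1

n_0=8 n_1=20 n_2=10  [Q]
∂1: piv[gl,gm,gq,gs,gt,gw,gx] rk=7  ker:ls,lt,lx,mw,qs,qt,qw,st,sw,sx,tw,tx,wx
∂2: piv[gmw,gst,gsw,gsx,gtw,lst,lsx,qst,stx] rk=9  ker:stw
b_2=(10−9)−0=1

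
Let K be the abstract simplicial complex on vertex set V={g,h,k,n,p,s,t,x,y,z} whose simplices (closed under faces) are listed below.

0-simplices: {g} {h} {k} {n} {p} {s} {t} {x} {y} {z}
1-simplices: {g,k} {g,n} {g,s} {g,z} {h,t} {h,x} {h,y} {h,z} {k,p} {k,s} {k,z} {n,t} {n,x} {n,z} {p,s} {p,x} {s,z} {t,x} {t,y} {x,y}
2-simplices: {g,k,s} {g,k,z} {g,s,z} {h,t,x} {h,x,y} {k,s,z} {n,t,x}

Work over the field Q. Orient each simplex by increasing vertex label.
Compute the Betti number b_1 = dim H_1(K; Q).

b_1=5

n_0=10 n_1=20 n_2=7  [Q]
∂1: piv[gk,gn,gs,gz,ht,hx,hy,hz,kp] rk=9  ker:ks,kz,nt,nx,nz,ps,px,sz,tx,ty,xy
∂2: piv[gks,gkz,gsz,htx,hxy,ntx] rk=6  ker:ksz
b_1=(20−9)−6=5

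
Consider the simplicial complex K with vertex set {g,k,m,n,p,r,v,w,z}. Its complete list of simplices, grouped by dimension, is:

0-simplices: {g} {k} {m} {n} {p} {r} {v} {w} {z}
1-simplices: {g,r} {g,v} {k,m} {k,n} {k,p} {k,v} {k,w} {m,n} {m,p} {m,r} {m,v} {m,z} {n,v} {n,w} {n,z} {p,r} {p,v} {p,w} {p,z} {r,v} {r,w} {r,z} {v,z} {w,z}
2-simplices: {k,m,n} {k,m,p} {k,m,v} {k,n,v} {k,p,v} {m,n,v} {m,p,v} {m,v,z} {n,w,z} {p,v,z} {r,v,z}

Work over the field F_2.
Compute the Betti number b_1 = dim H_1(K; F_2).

n_0=9 n_1=24 n_2=11  [Z2]
∂1: piv[gr,gv,km,kn,kp,kv,kw,mz] rk=8  ker:mn,mp,mr,mv,nv,nw,nz,pr,pv,pw,pz,rv,rw,rz,vz,wz
∂2: piv[kmn,kmp,kmv,knv,kpv,mvz,nwz,pvz,rvz] rk=9  ker:mnv,mpv
b_1=(24−8)−9=7

b_1=7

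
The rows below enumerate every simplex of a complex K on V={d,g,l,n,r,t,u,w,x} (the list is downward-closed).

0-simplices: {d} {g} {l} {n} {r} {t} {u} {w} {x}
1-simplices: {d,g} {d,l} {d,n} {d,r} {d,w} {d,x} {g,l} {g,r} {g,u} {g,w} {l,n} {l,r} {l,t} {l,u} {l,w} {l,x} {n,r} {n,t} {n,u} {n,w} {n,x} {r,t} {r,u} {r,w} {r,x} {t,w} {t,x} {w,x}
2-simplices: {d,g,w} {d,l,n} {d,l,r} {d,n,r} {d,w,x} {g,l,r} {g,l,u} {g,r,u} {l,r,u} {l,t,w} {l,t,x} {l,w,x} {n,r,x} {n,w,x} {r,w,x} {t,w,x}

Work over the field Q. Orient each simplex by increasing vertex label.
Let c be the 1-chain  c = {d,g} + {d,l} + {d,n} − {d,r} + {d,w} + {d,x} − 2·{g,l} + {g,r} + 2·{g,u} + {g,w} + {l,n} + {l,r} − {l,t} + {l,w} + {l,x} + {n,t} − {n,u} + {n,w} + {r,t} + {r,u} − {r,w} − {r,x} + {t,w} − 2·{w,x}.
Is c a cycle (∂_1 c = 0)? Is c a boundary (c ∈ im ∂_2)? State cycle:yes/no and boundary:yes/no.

n_0=9 n_1=28 n_2=16  [Q]
∂1: piv[dg,dl,dn,dr,dw,dx,gu,lt] rk=8  ker:gl,gr,gw,ln,lr,lu,lw,lx,nr,nt,nu,nw,nx,rt,ru,rw,rx,tw,tx,wx
∂2: piv[dgw,dln,dlr,dnr,dwx,glr,glu,gru,ltw,ltx,lwx,nrx,nwx,rwx] rk=14  ker:lru,twx
∂1c = −4·{d} − {g} − 4·{l} + {n} + {r} + 2·{u} + 6·{w} − {x}

cycle:no boundary:no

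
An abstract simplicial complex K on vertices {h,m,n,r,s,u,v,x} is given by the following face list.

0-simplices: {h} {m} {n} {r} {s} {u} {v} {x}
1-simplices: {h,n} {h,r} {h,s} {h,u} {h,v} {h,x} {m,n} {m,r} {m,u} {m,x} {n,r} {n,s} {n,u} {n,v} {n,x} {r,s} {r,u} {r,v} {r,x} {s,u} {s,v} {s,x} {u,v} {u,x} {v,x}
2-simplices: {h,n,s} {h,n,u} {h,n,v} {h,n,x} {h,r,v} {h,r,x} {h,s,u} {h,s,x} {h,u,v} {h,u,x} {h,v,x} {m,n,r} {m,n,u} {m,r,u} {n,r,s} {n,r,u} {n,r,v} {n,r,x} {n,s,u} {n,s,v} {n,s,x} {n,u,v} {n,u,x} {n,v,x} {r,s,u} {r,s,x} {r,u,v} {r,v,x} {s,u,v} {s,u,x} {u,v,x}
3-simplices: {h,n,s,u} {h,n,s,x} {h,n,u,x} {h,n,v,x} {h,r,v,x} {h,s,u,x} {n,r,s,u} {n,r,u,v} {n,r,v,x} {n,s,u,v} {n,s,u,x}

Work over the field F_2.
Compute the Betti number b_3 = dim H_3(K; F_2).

n_0=8 n_1=25 n_2=31 n_3=11  [Z2]
∂1: piv[hn,hr,hs,hu,hv,hx,mn] rk=7  ker:mr,mu,mx,nr,ns,nu,nv,nx,rs,ru,rv,rx,su,sv,sx,uv,ux,vx
∂2: piv[hns,hnu,hnv,hnx,hrv,hrx,hsu,hsx,huv,hux,hvx,mnr,mnu,mru,nrs,nrv,nsv] rk=17  ker:nru,nrx,nsu,nsx,nuv,nux,nvx,rsu,rsx,ruv,rvx,suv,sux,uvx
∂3: piv[hnsu,hnsx,hnux,hnvx,hrvx,hsux,nrsu,nruv,nrvx,nsuv] rk=10  ker:nsux
b_3=(11−10)−0=1

b_3=1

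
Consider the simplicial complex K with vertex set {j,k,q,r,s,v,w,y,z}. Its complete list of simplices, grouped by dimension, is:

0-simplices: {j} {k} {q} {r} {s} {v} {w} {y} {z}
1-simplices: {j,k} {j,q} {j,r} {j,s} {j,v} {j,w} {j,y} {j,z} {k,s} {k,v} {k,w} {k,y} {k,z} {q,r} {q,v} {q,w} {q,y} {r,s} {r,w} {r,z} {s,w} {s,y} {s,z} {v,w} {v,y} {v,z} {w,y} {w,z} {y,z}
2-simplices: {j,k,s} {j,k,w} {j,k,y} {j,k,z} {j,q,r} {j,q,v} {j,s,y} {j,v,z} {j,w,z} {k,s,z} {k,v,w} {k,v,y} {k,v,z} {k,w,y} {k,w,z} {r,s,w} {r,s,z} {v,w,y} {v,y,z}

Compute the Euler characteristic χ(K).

n_0=9 n_1=29 n_2=19
χ=+9−29+19=-1

χ(K)=-1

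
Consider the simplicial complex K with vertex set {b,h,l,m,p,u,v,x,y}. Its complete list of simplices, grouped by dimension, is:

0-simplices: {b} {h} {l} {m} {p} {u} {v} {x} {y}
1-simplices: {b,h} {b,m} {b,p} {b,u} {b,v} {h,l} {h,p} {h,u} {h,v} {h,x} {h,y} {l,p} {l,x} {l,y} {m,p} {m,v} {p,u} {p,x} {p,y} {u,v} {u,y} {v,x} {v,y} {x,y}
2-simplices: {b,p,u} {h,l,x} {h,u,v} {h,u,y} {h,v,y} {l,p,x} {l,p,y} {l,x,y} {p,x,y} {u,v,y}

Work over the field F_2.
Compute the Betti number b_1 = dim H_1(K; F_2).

b_1=8

n_0=9 n_1=24 n_2=10  [Z2]
∂1: piv[bh,bm,bp,bu,bv,hl,hx,hy] rk=8  ker:hp,hu,hv,lp,lx,ly,mp,mv,pu,px,py,uv,uy,vx,vy,xy
∂2: piv[bpu,hlx,huv,huy,hvy,lpx,lpy,lxy] rk=8  ker:pxy,uvy
b_1=(24−8)−8=8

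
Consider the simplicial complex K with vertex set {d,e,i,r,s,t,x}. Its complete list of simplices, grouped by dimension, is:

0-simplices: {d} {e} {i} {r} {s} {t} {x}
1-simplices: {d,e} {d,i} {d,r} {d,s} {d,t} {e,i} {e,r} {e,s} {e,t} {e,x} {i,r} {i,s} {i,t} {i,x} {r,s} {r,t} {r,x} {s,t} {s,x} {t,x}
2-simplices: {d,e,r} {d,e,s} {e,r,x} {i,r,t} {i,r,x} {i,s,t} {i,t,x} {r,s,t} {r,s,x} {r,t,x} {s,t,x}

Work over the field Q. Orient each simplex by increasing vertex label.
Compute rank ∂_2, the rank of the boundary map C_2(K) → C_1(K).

n_0=7 n_1=20 n_2=11  [Q]
∂1: piv[de,di,dr,ds,dt,ex] rk=6  ker:ei,er,es,et,ir,is,it,ix,rs,rt,rx,st,sx,tx
∂2: piv[der,des,erx,irt,irx,ist,itx,rst,rsx] rk=9  ker:rtx,stx
rk∂_2=9

rank∂_2=9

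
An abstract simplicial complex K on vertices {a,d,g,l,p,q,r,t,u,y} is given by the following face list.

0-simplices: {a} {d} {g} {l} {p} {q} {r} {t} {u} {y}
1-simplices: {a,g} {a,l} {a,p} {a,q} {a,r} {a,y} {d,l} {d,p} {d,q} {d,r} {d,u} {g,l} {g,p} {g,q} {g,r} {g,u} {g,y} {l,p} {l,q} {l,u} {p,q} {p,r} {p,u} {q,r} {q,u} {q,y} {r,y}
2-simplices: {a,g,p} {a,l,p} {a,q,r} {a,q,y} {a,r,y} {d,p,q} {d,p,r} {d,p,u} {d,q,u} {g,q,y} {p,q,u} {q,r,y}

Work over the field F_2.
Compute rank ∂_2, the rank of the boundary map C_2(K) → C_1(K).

n_0=10 n_1=27 n_2=12  [Z2]
∂1: piv[ag,al,ap,aq,ar,ay,dl,du] rk=8  ker:dp,dq,dr,gl,gp,gq,gr,gu,gy,lp,lq,lu,pq,pr,pu,qr,qu,qy,ry
∂2: piv[agp,alp,aqr,aqy,ary,dpq,dpr,dpu,dqu,gqy] rk=10  ker:pqu,qry
rk∂_2=10

rank∂_2=10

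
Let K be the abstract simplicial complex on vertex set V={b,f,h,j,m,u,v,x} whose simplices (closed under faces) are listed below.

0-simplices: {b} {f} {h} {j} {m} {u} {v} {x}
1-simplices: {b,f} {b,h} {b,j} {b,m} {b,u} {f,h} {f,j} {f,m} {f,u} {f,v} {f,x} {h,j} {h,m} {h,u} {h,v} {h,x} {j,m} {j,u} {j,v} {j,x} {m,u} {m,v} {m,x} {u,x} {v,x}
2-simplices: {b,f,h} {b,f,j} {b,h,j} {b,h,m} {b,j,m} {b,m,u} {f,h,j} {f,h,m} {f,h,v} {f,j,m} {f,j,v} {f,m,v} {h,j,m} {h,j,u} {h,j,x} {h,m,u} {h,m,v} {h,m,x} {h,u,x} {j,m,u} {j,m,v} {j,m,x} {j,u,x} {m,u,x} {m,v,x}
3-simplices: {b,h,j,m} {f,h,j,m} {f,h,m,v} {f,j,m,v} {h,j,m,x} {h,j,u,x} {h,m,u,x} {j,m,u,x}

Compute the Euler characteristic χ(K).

χ(K)=0

n_0=8 n_1=25 n_2=25 n_3=8
χ=+8−25+25−8=0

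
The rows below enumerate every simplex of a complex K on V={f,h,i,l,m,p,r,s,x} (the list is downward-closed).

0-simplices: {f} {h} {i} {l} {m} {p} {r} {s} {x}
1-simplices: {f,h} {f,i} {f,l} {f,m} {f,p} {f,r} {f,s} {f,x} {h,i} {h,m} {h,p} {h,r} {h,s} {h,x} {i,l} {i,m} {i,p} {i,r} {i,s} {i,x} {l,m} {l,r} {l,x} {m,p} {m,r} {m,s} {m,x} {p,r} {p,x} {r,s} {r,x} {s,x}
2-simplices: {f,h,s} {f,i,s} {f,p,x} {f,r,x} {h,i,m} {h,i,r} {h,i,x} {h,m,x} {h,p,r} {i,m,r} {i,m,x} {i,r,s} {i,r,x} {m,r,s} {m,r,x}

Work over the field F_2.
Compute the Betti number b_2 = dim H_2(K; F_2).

n_0=9 n_1=32 n_2=15  [Z2]
∂1: piv[fh,fi,fl,fm,fp,fr,fs,fx] rk=8  ker:hi,hm,hp,hr,hs,hx,il,im,ip,ir,is,ix,lm,lr,lx,mp,mr,ms,mx,pr,px,rs,rx,sx
∂2: piv[fhs,fis,fpx,frx,him,hir,hix,hmx,hpr,imr,irs,irx,mrs] rk=13  ker:imx,mrx
b_2=(15−13)−0=2

b_2=2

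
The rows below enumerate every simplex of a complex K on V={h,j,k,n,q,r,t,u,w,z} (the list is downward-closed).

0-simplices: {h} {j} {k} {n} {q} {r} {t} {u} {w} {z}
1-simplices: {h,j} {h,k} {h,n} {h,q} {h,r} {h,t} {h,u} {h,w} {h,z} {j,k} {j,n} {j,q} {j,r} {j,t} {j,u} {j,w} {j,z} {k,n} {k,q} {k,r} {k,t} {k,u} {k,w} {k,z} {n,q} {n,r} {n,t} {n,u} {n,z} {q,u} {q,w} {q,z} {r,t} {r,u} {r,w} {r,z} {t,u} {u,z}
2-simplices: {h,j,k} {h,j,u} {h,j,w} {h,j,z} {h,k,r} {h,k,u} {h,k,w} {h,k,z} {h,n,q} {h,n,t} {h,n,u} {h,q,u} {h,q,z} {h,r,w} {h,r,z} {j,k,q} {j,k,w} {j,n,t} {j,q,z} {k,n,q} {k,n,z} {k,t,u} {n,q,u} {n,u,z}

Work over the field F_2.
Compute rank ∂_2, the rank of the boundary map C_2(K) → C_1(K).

rank∂_2=22

n_0=10 n_1=38 n_2=24  [Z2]
∂1: piv[hj,hk,hn,hq,hr,ht,hu,hw,hz] rk=9  ker:jk,jn,jq,jr,jt,ju,jw,jz,kn,kq,kr,kt,ku,kw,kz,nq,nr,nt,nu,nz,qu,qw,qz,rt,ru,rw,rz,tu,uz
∂2: piv[hjk,hju,hjw,hjz,hkr,hku,hkw,hkz,hnq,hnt,hnu,hqu,hqz,hrw,hrz,jkq,jnt,jqz,knq,knz,ktu,nuz] rk=22  ker:jkw,nqu
rk∂_2=22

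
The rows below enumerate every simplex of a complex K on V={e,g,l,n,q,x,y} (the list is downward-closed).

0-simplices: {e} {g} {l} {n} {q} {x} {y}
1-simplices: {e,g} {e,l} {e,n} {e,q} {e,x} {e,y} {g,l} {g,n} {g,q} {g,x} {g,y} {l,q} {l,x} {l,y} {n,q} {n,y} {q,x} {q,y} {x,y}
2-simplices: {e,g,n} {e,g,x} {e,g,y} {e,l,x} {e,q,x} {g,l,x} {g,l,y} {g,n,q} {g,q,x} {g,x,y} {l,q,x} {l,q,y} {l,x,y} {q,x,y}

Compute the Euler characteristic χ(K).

n_0=7 n_1=19 n_2=14
χ=+7−19+14=2

χ(K)=2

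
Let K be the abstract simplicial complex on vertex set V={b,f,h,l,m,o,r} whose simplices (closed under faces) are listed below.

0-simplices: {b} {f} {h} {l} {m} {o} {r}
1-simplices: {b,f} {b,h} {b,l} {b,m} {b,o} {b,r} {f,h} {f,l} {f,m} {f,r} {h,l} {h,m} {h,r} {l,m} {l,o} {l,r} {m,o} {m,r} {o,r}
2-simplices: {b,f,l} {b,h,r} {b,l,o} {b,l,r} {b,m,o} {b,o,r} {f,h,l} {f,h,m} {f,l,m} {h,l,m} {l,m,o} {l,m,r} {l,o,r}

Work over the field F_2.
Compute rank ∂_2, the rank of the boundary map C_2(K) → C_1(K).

rank∂_2=11

n_0=7 n_1=19 n_2=13  [Z2]
∂1: piv[bf,bh,bl,bm,bo,br] rk=6  ker:fh,fl,fm,fr,hl,hm,hr,lm,lo,lr,mo,mr,or
∂2: piv[bfl,bhr,blo,blr,bmo,bor,fhl,fhm,flm,lmo,lmr] rk=11  ker:hlm,lor
rk∂_2=11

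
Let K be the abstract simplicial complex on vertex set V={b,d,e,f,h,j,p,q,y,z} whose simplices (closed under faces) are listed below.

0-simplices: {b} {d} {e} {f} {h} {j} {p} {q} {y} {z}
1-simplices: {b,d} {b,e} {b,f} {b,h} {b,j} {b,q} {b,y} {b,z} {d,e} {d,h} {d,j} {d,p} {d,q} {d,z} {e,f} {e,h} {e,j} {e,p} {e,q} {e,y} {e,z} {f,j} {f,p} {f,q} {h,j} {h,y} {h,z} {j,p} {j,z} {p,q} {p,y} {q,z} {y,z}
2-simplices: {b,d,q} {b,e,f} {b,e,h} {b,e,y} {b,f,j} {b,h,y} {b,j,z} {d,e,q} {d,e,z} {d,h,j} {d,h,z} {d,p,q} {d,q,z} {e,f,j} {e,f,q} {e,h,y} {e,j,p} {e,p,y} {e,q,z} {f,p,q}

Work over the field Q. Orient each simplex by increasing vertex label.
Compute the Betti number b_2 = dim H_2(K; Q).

b_2=2

n_0=10 n_1=33 n_2=20  [Q]
∂1: piv[bd,be,bf,bh,bj,bq,by,bz,dp] rk=9  ker:de,dh,dj,dq,dz,ef,eh,ej,ep,eq,ey,ez,fj,fp,fq,hj,hy,hz,jp,jz,pq,py,qz,yz
∂2: piv[bdq,bef,beh,bey,bfj,bhy,bjz,deq,dez,dhj,dhz,dpq,dqz,efj,efq,ejp,epy,fpq] rk=18  ker:ehy,eqz
b_2=(20−18)−0=2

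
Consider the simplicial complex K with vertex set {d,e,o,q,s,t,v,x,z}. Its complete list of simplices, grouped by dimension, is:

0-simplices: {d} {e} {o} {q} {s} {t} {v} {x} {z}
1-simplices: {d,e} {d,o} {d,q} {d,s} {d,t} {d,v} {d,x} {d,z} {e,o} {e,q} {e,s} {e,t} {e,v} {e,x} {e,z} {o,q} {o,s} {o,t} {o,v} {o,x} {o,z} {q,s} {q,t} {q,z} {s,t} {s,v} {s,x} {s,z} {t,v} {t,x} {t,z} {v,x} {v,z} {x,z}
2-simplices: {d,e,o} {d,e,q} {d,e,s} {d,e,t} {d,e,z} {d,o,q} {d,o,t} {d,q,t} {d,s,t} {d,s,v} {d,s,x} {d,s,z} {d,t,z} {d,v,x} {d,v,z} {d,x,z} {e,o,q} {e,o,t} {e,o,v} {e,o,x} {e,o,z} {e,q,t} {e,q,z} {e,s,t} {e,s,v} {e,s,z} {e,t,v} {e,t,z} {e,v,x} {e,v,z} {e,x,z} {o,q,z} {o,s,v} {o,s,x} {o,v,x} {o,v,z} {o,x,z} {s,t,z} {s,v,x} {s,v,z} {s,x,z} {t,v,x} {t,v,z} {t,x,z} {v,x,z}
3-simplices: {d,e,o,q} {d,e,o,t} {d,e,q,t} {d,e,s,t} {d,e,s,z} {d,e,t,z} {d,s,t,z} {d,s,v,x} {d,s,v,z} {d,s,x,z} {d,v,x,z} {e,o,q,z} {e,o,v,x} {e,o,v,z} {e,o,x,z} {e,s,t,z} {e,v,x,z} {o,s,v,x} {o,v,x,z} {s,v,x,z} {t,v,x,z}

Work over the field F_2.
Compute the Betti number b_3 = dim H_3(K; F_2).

n_0=9 n_1=34 n_2=45 n_3=21  [Z2]
∂1: piv[de,do,dq,ds,dt,dv,dx,dz] rk=8  ker:eo,eq,es,et,ev,ex,ez,oq,os,ot,ov,ox,oz,qs,qt,qz,st,sv,sx,sz,tv,tx,tz,vx,vz,xz
∂2: piv[deo,deq,des,det,dez,doq,dot,dqt,dst,dsv,dsx,dsz,dtz,dvx,dvz,dxz,eov,eox,eoz,eqz,esv,etv,evx,osv,tvx] rk=25  ker:eoq,eot,eqt,est,esz,etz,evz,exz,oqz,osx,ovx,ovz,oxz,stz,svx,svz,sxz,tvz,txz,vxz
∂3: piv[deoq,deot,deqt,dest,desz,detz,dstz,dsvx,dsvz,dsxz,dvxz,eoqz,eovx,eovz,eoxz,evxz,osvx,tvxz] rk=18  ker:estz,ovxz,svxz
b_3=(21−18)−0=3

b_3=3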